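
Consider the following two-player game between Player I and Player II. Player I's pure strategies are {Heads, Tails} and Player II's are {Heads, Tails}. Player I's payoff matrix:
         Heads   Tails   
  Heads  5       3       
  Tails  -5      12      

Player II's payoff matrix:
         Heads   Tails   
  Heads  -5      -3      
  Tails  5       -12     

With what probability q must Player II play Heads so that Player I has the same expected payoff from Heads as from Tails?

Player I's indifference between Heads and Tails determines Player II's mixing probability q:
  Player I's payoff from Heads: q·5 + (1−q)·3 = 2q + 3
  Player I's payoff from Tails: q·(-5) + (1−q)·12 = -17q + 12
  2q + 3 = -17q + 12  ⇒  19q = 9  ⇒  q = 9/19.

q = 9/19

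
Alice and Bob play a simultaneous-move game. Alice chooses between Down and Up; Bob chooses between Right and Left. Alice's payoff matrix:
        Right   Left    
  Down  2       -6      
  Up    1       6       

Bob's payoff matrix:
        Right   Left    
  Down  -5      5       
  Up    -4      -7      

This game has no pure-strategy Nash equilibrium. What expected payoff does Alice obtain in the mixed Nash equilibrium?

Set Alice's expected payoff from Down equal to that from Up:
  Alice's payoff to Down: q·2 + (1−q)·(-6) = 8q - 6
  Alice's payoff to Up: q·1 + (1−q)·6 = -5q + 6
  8q - 6 = -5q + 6  ⇒  13q = 12  ⇒  q = 12/13.
At equilibrium Alice is indifferent across rows, so Alice's payoff equals the payoff from Down: (12/13)·2 + (1/13)·(-6) = 18/13.

18/13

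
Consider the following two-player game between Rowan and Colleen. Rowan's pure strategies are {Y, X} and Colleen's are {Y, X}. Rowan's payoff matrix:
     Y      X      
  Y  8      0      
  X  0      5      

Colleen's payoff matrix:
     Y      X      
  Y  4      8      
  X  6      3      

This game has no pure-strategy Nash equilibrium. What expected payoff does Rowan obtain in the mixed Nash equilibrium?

In a mixed equilibrium Rowan is indifferent between Y and X; this condition fixes q.
  Rowan's expected payoff from Y: q·8 + (1−q)·0 = 8q
  Rowan's expected payoff from X: q·0 + (1−q)·5 = -5q + 5
  8q = -5q + 5  ⇒  13q = 5  ⇒  q = 5/13.
At equilibrium Rowan is indifferent across rows, so Rowan's payoff equals the payoff from Y: (5/13)·8 + (8/13)·0 = 40/13.

40/13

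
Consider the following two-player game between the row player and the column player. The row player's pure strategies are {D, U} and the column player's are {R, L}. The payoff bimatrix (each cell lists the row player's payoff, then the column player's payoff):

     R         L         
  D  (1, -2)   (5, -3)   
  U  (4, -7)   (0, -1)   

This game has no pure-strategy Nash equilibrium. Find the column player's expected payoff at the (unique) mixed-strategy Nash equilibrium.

-19/7

The row player's mix must leave the column player indifferent between R and L.
  the column player's payoff from R: p·(-2) + (1−p)·(-7) = 5p - 7
  the column player's payoff from L: p·(-3) + (1−p)·(-1) = -2p - 1
  5p - 7 = -2p - 1  ⇒  7p = 6  ⇒  p = 6/7.
At equilibrium the column player is indifferent across columns, so the column player's payoff equals the payoff from R: (6/7)·(-2) + (1/7)·(-7) = -19/7.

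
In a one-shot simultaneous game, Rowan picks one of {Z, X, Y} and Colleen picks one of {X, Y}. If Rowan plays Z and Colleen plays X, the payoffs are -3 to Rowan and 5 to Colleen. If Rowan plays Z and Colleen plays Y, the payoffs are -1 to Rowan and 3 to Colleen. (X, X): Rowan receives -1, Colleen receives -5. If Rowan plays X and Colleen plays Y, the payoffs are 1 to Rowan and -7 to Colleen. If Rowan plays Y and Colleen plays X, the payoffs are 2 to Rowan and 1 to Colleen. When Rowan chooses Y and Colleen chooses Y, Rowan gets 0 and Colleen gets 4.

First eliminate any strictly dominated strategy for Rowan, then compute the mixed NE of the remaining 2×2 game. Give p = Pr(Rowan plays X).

Rowan's strategy Z is strictly dominated by X: -1 > -3 and 1 > -1. Eliminate Z.
Colleen's indifference between X and Y determines Rowan's mixing probability p:
  Colleen's payoff to X: p·(-5) + (1−p)·1 = -6p + 1
  Colleen's payoff to Y: p·(-7) + (1−p)·4 = -11p + 4
  -6p + 1 = -11p + 4  ⇒  5p = 3  ⇒  p = 3/5.

p = 3/5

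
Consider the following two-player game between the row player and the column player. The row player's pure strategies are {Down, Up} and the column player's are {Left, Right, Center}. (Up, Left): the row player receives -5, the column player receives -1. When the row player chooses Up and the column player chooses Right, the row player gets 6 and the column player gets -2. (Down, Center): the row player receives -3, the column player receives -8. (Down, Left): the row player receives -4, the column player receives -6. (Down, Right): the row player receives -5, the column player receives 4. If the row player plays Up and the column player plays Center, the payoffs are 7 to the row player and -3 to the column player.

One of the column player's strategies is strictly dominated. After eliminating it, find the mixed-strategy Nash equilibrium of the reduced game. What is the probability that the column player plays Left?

The column player's strategy Center is strictly dominated by Left: -6 > -8 and -1 > -3. Eliminate Center.
Set the row player's expected payoff from Down equal to that from Up:
  the row player's payoff from Down: q·(-4) + (1−q)·(-5) = q - 5
  the row player's payoff from Up: q·(-5) + (1−q)·6 = -11q + 6
  q - 5 = -11q + 6  ⇒  12q = 11  ⇒  q = 11/12.

q = 11/12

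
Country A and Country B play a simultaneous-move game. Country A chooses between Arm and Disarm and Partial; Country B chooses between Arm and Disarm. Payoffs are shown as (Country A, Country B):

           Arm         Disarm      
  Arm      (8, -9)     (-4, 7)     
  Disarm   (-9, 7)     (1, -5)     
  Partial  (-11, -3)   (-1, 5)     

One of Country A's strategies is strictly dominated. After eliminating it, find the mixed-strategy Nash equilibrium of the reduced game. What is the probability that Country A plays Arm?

p = 3/7

Country A's strategy Partial is strictly dominated by Disarm: -9 > -11 and 1 > -1. Eliminate Partial.
Country B's indifference between Arm and Disarm determines Country A's mixing probability p:
  Country B's payoff to Arm: p·(-9) + (1−p)·7 = -16p + 7
  Country B's payoff to Disarm: p·7 + (1−p)·(-5) = 12p - 5
  -16p + 7 = 12p - 5  ⇒  -28p = -12  ⇒  p = 3/7.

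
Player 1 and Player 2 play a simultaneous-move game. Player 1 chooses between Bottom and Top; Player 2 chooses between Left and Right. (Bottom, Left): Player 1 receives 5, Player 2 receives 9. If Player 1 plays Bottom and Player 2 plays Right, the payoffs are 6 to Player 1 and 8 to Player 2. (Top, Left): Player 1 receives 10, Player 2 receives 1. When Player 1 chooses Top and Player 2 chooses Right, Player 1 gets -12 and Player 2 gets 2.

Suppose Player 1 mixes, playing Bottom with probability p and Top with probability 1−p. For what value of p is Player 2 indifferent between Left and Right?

Player 2's indifference between Left and Right determines Player 1's mixing probability p:
  Player 2's payoff from Left: p·9 + (1−p)·1 = 8p + 1
  Player 2's payoff from Right: p·8 + (1−p)·2 = 6p + 2
  8p + 1 = 6p + 2  ⇒  2p = 1  ⇒  p = 1/2.

p = 1/2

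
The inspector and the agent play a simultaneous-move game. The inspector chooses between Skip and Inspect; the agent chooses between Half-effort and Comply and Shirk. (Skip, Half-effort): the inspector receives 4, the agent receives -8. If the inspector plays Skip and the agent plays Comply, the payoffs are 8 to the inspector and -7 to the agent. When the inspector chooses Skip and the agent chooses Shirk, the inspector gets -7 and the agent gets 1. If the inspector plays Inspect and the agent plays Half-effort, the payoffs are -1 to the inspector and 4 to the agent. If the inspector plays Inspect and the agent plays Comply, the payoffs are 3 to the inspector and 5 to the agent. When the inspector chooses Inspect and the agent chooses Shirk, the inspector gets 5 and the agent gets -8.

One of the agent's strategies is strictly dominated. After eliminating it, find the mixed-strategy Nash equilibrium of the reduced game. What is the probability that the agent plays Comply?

q = 12/17

The agent's strategy Half-effort is strictly dominated by Comply: -7 > -8 and 5 > 4. Eliminate Half-effort.
In a mixed equilibrium the inspector is indifferent between Skip and Inspect; this condition fixes q.
  the inspector's payoff from Skip: q·8 + (1−q)·(-7) = 15q - 7
  the inspector's payoff from Inspect: q·3 + (1−q)·5 = -2q + 5
  15q - 7 = -2q + 5  ⇒  17q = 12  ⇒  q = 12/17.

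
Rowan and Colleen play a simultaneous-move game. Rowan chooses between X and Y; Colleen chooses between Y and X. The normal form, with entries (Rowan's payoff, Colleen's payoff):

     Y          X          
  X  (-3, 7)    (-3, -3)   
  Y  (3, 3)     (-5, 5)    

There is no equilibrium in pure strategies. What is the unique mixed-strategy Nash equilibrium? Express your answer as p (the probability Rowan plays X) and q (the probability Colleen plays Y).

Rowan's mix must leave Colleen indifferent between Y and X.
  Colleen's payoff to Y: p·7 + (1−p)·3 = 4p + 3
  Colleen's payoff to X: p·(-3) + (1−p)·5 = -8p + 5
  4p + 3 = -8p + 5  ⇒  12p = 2  ⇒  p = 1/6.
Colleen's mix must leave Rowan indifferent between X and Y.
  Rowan's payoff from X: q·(-3) + (1−q)·(-3) = -3
  Rowan's payoff from Y: q·3 + (1−q)·(-5) = 8q - 5
  -3 = 8q - 5  ⇒  -8q = -2  ⇒  q = 1/4.

p = 1/6, q = 1/4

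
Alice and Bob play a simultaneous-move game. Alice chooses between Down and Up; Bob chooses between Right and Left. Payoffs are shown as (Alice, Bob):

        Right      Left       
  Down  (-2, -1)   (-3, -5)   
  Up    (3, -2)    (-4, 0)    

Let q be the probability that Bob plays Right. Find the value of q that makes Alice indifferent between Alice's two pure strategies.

q = 1/6

Alice's indifference between Down and Up determines Bob's mixing probability q:
  Alice's expected payoff from Down: q·(-2) + (1−q)·(-3) = q - 3
  Alice's expected payoff from Up: q·3 + (1−q)·(-4) = 7q - 4
  q - 3 = 7q - 4  ⇒  -6q = -1  ⇒  q = 1/6.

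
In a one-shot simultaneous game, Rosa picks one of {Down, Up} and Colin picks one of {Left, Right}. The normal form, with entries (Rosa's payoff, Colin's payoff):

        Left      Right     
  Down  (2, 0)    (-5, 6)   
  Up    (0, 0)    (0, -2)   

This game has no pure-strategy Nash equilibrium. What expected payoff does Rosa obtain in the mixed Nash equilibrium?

0

In a mixed equilibrium Rosa is indifferent between Down and Up; this condition fixes q.
  Rosa's payoff from Down: q·2 + (1−q)·(-5) = 7q - 5
  Rosa's payoff from Up: q·0 + (1−q)·0 = 0
  7q - 5 = 0  ⇒  7q = 5  ⇒  q = 5/7.
At equilibrium Rosa is indifferent across rows, so Rosa's payoff equals the payoff from Down: (5/7)·2 + (2/7)·(-5) = 0.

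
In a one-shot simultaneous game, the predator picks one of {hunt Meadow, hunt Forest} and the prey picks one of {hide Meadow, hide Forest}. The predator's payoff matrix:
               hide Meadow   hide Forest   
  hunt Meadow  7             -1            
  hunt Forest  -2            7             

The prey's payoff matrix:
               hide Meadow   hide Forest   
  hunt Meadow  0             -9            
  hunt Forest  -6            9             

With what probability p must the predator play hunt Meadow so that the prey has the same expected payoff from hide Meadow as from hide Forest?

The predator's mix must leave the prey indifferent between hide Meadow and hide Forest.
  the prey's payoff to hide Meadow: p·0 + (1−p)·(-6) = 6p - 6
  the prey's payoff to hide Forest: p·(-9) + (1−p)·9 = -18p + 9
  6p - 6 = -18p + 9  ⇒  24p = 15  ⇒  p = 5/8.

p = 5/8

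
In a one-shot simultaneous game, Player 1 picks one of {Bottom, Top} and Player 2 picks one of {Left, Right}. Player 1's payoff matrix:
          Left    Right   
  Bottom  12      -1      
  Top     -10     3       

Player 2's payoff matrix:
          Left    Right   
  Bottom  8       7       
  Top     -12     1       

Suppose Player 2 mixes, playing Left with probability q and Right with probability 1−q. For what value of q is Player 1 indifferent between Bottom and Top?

Player 1's indifference between Bottom and Top determines Player 2's mixing probability q:
  Player 1's payoff from Bottom: q·12 + (1−q)·(-1) = 13q - 1
  Player 1's payoff from Top: q·(-10) + (1−q)·3 = -13q + 3
  13q - 1 = -13q + 3  ⇒  26q = 4  ⇒  q = 2/13.

q = 2/13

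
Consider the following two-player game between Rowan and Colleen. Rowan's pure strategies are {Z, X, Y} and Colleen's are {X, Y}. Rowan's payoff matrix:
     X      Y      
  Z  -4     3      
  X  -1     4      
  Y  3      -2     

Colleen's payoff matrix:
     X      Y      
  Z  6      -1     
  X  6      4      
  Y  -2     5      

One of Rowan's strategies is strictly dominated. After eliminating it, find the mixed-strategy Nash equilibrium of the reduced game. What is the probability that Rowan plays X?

p = 7/9

Rowan's strategy Z is strictly dominated by X: -1 > -4 and 4 > 3. Eliminate Z.
In a mixed equilibrium Colleen is indifferent between X and Y; this condition fixes p.
  Colleen's payoff from X: p·6 + (1−p)·(-2) = 8p - 2
  Colleen's payoff from Y: p·4 + (1−p)·5 = -p + 5
  8p - 2 = -p + 5  ⇒  9p = 7  ⇒  p = 7/9.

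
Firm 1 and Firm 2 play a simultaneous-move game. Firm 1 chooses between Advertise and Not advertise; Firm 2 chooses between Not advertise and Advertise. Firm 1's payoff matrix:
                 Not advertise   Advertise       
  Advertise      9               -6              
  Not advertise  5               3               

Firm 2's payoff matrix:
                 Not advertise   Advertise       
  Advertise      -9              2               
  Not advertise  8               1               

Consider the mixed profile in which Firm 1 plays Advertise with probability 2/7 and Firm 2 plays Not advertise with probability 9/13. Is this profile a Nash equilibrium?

Given Firm 1's mix p = 2/7, Firm 2's payoff from Not advertise is 22/7 but from Advertise is 9/7. Firm 2 strictly prefers Not advertise, so Firm 2 would not mix.
So the proposed profile is not a Nash equilibrium.

No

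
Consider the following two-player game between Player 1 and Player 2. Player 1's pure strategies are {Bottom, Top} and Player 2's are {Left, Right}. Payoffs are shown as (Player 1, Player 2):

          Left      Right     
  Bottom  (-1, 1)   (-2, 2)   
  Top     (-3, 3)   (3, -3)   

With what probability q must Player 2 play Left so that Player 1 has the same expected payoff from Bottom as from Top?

Player 2's mix must leave Player 1 indifferent between Bottom and Top.
  Player 1's expected payoff from Bottom: q·(-1) + (1−q)·(-2) = q - 2
  Player 1's expected payoff from Top: q·(-3) + (1−q)·3 = -6q + 3
  q - 2 = -6q + 3  ⇒  7q = 5  ⇒  q = 5/7.

q = 5/7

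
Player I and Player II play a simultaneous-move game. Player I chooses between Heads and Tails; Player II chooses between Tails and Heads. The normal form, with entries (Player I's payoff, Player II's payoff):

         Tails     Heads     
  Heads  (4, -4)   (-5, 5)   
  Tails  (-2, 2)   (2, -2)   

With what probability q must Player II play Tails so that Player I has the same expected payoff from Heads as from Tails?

Player II's mix must leave Player I indifferent between Heads and Tails.
  Player I's payoff from Heads: q·4 + (1−q)·(-5) = 9q - 5
  Player I's payoff from Tails: q·(-2) + (1−q)·2 = -4q + 2
  9q - 5 = -4q + 2  ⇒  13q = 7  ⇒  q = 7/13.

q = 7/13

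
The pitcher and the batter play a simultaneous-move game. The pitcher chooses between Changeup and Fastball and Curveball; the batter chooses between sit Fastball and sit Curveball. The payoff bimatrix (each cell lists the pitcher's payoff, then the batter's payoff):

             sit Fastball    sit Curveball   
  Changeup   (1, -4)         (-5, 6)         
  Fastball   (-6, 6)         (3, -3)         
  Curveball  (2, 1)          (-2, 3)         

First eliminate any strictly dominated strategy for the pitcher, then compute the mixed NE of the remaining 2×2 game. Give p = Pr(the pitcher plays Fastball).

The pitcher's strategy Changeup is strictly dominated by Curveball: 2 > 1 and -2 > -5. Eliminate Changeup.
In a mixed equilibrium the batter is indifferent between sit Fastball and sit Curveball; this condition fixes p.
  the batter's expected payoff from sit Fastball: p·6 + (1−p)·1 = 5p + 1
  the batter's expected payoff from sit Curveball: p·(-3) + (1−p)·3 = -6p + 3
  5p + 1 = -6p + 3  ⇒  11p = 2  ⇒  p = 2/11.

p = 2/11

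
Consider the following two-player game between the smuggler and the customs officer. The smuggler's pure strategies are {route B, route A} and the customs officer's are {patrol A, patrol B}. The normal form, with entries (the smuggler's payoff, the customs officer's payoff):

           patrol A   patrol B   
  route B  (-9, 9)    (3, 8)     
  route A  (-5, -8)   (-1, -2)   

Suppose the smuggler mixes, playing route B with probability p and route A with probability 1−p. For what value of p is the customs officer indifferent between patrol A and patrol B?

p = 6/7

The customs officer's indifference between patrol A and patrol B determines the smuggler's mixing probability p:
  the customs officer's payoff to patrol A: p·9 + (1−p)·(-8) = 17p - 8
  the customs officer's payoff to patrol B: p·8 + (1−p)·(-2) = 10p - 2
  17p - 8 = 10p - 2  ⇒  7p = 6  ⇒  p = 6/7.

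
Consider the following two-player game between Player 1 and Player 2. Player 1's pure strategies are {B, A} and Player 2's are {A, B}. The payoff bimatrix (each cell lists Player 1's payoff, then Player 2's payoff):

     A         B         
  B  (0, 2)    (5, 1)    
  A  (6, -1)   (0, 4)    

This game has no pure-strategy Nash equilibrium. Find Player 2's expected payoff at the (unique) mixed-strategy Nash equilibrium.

3/2

Set Player 2's expected payoff from A equal to that from B:
  Player 2's expected payoff from A: p·2 + (1−p)·(-1) = 3p - 1
  Player 2's expected payoff from B: p·1 + (1−p)·4 = -3p + 4
  3p - 1 = -3p + 4  ⇒  6p = 5  ⇒  p = 5/6.
At equilibrium Player 2 is indifferent across columns, so Player 2's payoff equals the payoff from A: (5/6)·2 + (1/6)·(-1) = 3/2.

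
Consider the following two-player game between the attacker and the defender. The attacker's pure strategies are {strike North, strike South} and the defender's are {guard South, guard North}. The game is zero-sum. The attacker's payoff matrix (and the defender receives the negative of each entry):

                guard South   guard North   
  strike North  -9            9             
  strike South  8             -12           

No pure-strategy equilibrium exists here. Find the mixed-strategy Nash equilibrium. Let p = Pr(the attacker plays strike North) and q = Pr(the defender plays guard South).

p = 10/19, q = 21/38

Set the defender's expected payoff from guard South equal to that from guard North:
  the defender's payoff to guard South: p·9 + (1−p)·(-8) = 17p - 8
  the defender's payoff to guard North: p·(-9) + (1−p)·12 = -21p + 12
  17p - 8 = -21p + 12  ⇒  38p = 20  ⇒  p = 10/19.
For the attacker to be willing to mix, the attacker must be indifferent between strike North and strike South, which pins down the defender's mix.
  the attacker's payoff from strike North: q·(-9) + (1−q)·9 = -18q + 9
  the attacker's payoff from strike South: q·8 + (1−q)·(-12) = 20q - 12
  -18q + 9 = 20q - 12  ⇒  -38q = -21  ⇒  q = 21/38.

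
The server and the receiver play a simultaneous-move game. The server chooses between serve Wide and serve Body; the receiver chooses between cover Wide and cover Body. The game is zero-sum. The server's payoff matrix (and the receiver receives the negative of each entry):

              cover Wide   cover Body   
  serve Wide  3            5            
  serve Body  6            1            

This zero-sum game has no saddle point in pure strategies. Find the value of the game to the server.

In a mixed equilibrium the server is indifferent between serve Wide and serve Body; this condition fixes q.
  the server's expected payoff from serve Wide: q·3 + (1−q)·5 = -2q + 5
  the server's expected payoff from serve Body: q·6 + (1−q)·1 = 5q + 1
  -2q + 5 = 5q + 1  ⇒  -7q = -4  ⇒  q = 4/7.
The value is the server's expected payoff against this mix (using serve Wide): (4/7)·3 + (3/7)·5 = 27/7.

v = 27/7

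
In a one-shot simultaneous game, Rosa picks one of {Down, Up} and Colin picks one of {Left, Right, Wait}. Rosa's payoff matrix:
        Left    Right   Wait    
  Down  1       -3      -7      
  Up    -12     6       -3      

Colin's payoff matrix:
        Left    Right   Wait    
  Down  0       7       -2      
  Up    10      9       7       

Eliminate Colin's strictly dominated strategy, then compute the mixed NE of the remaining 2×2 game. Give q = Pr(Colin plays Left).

q = 9/22

Colin's strategy Wait is strictly dominated by Left: 0 > -2 and 10 > 7. Eliminate Wait.
Rosa's indifference between Down and Up determines Colin's mixing probability q:
  Rosa's payoff from Down: q·1 + (1−q)·(-3) = 4q - 3
  Rosa's payoff from Up: q·(-12) + (1−q)·6 = -18q + 6
  4q - 3 = -18q + 6  ⇒  22q = 9  ⇒  q = 9/22.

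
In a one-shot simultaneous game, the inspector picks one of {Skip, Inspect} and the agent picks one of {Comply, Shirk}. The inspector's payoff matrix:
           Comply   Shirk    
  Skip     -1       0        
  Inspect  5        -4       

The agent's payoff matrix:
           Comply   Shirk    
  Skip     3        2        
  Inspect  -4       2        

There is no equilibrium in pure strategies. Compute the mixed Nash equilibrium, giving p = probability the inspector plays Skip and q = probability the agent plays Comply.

In a mixed equilibrium the agent is indifferent between Comply and Shirk; this condition fixes p.
  the agent's payoff to Comply: p·3 + (1−p)·(-4) = 7p - 4
  the agent's payoff to Shirk: p·2 + (1−p)·2 = 2
  7p - 4 = 2  ⇒  7p = 6  ⇒  p = 6/7.
In a mixed equilibrium the inspector is indifferent between Skip and Inspect; this condition fixes q.
  the inspector's payoff from Skip: q·(-1) + (1−q)·0 = -q
  the inspector's payoff from Inspect: q·5 + (1−q)·(-4) = 9q - 4
  -q = 9q - 4  ⇒  -10q = -4  ⇒  q = 2/5.

p = 6/7, q = 2/5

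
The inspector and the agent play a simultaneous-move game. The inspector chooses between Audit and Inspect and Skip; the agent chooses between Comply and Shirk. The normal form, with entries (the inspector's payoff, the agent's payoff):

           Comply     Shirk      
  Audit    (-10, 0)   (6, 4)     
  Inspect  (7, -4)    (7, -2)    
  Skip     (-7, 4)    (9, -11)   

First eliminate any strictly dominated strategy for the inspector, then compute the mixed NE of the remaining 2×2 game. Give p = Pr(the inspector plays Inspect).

The inspector's strategy Audit is strictly dominated by Skip: -7 > -10 and 9 > 6. Eliminate Audit.
The agent's indifference between Comply and Shirk determines the inspector's mixing probability p:
  the agent's payoff from Comply: p·(-4) + (1−p)·4 = -8p + 4
  the agent's payoff from Shirk: p·(-2) + (1−p)·(-11) = 9p - 11
  -8p + 4 = 9p - 11  ⇒  -17p = -15  ⇒  p = 15/17.

p = 15/17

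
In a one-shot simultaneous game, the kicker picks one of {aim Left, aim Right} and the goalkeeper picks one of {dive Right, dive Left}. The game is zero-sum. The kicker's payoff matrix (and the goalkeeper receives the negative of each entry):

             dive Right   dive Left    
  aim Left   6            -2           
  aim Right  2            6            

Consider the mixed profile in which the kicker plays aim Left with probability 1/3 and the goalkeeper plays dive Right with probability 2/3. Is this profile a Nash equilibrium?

Yes

Check the goalkeeper's indifference given the kicker's mix p = 1/3:
  payoff from dive Right = -10/3; payoff from dive Left = -10/3 — equal.
Check the kicker's indifference given the goalkeeper's mix q = 2/3:
  payoff from aim Left = 10/3; payoff from aim Right = 10/3 — equal.
Both players are indifferent, so neither can profitably deviate.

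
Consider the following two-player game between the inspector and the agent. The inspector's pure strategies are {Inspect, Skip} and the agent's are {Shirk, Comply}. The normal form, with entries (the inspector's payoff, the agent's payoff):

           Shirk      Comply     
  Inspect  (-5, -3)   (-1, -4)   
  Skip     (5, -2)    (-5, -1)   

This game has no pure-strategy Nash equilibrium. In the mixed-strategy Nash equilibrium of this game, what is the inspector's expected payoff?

-15/7

Set the inspector's expected payoff from Inspect equal to that from Skip:
  the inspector's expected payoff from Inspect: q·(-5) + (1−q)·(-1) = -4q - 1
  the inspector's expected payoff from Skip: q·5 + (1−q)·(-5) = 10q - 5
  -4q - 1 = 10q - 5  ⇒  -14q = -4  ⇒  q = 2/7.
At equilibrium the inspector is indifferent across rows, so the inspector's payoff equals the payoff from Inspect: (2/7)·(-5) + (5/7)·(-1) = -15/7.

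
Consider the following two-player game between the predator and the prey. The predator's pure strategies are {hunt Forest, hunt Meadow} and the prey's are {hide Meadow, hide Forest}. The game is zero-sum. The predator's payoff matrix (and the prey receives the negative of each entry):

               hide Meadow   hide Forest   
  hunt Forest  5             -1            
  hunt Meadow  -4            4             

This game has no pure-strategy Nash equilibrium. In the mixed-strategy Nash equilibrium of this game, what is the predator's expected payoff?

8/7

For the predator to be willing to mix, the predator must be indifferent between hunt Forest and hunt Meadow, which pins down the prey's mix.
  the predator's expected payoff from hunt Forest: q·5 + (1−q)·(-1) = 6q - 1
  the predator's expected payoff from hunt Meadow: q·(-4) + (1−q)·4 = -8q + 4
  6q - 1 = -8q + 4  ⇒  14q = 5  ⇒  q = 5/14.
At equilibrium the predator is indifferent across rows, so the predator's payoff equals the payoff from hunt Forest: (5/14)·5 + (9/14)·(-1) = 8/7.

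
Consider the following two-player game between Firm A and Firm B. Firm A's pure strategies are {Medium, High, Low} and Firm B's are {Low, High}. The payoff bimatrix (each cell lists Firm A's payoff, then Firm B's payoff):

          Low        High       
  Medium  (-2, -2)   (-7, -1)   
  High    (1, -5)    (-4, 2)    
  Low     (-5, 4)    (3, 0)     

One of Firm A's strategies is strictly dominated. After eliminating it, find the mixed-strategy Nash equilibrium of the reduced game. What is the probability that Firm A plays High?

p = 4/11

Firm A's strategy Medium is strictly dominated by High: 1 > -2 and -4 > -7. Eliminate Medium.
Firm A's mix must leave Firm B indifferent between Low and High.
  Firm B's payoff from Low: p·(-5) + (1−p)·4 = -9p + 4
  Firm B's payoff from High: p·2 + (1−p)·0 = 2p
  -9p + 4 = 2p  ⇒  -11p = -4  ⇒  p = 4/11.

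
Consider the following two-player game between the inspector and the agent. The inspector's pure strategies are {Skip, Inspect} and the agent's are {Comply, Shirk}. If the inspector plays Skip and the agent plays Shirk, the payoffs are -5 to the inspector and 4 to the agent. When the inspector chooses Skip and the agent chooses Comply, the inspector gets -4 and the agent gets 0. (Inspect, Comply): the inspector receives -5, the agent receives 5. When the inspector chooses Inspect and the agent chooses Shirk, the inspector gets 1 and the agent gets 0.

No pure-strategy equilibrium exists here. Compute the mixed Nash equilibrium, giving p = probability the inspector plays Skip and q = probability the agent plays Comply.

Set the agent's expected payoff from Comply equal to that from Shirk:
  the agent's payoff from Comply: p·0 + (1−p)·5 = -5p + 5
  the agent's payoff from Shirk: p·4 + (1−p)·0 = 4p
  -5p + 5 = 4p  ⇒  -9p = -5  ⇒  p = 5/9.
The agent's mix must leave the inspector indifferent between Skip and Inspect.
  the inspector's expected payoff from Skip: q·(-4) + (1−q)·(-5) = q - 5
  the inspector's expected payoff from Inspect: q·(-5) + (1−q)·1 = -6q + 1
  q - 5 = -6q + 1  ⇒  7q = 6  ⇒  q = 6/7.

p = 5/9, q = 6/7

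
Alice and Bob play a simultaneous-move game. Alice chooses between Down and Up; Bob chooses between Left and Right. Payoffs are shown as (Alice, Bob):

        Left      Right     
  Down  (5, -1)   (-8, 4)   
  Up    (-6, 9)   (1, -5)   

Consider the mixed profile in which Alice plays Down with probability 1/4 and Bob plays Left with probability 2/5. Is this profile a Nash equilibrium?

No

Given Alice's mix p = 1/4, Bob's payoff from Left is 13/2 but from Right is -11/4. Bob strictly prefers Left, so Bob would not mix.
So the proposed profile is not a Nash equilibrium.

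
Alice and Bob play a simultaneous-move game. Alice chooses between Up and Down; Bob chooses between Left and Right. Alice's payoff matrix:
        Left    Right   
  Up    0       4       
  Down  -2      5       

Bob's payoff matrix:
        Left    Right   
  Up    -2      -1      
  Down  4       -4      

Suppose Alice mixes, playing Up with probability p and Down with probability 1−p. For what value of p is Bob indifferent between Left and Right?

Bob's indifference between Left and Right determines Alice's mixing probability p:
  Bob's payoff from Left: p·(-2) + (1−p)·4 = -6p + 4
  Bob's payoff from Right: p·(-1) + (1−p)·(-4) = 3p - 4
  -6p + 4 = 3p - 4  ⇒  -9p = -8  ⇒  p = 8/9.

p = 8/9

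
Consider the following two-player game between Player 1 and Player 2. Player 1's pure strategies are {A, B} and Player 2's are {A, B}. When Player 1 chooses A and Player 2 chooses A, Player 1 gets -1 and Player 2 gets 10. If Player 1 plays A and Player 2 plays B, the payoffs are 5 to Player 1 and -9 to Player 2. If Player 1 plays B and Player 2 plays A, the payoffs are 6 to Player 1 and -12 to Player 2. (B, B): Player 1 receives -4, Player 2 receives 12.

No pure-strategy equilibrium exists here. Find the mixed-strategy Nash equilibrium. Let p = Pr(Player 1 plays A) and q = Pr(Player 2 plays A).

In a mixed equilibrium Player 2 is indifferent between A and B; this condition fixes p.
  Player 2's expected payoff from A: p·10 + (1−p)·(-12) = 22p - 12
  Player 2's expected payoff from B: p·(-9) + (1−p)·12 = -21p + 12
  22p - 12 = -21p + 12  ⇒  43p = 24  ⇒  p = 24/43.
In a mixed equilibrium Player 1 is indifferent between A and B; this condition fixes q.
  Player 1's payoff to A: q·(-1) + (1−q)·5 = -6q + 5
  Player 1's payoff to B: q·6 + (1−q)·(-4) = 10q - 4
  -6q + 5 = 10q - 4  ⇒  -16q = -9  ⇒  q = 9/16.

p = 24/43, q = 9/16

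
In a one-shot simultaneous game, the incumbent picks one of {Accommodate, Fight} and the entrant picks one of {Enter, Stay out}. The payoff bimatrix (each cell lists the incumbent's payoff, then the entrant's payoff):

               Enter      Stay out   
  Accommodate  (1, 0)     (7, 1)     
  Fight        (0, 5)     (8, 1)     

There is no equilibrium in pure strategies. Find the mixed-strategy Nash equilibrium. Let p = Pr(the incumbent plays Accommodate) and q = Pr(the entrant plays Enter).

p = 4/5, q = 1/2

In a mixed equilibrium the entrant is indifferent between Enter and Stay out; this condition fixes p.
  the entrant's expected payoff from Enter: p·0 + (1−p)·5 = -5p + 5
  the entrant's expected payoff from Stay out: p·1 + (1−p)·1 = 1
  -5p + 5 = 1  ⇒  -5p = -4  ⇒  p = 4/5.
For the incumbent to be willing to mix, the incumbent must be indifferent between Accommodate and Fight, which pins down the entrant's mix.
  the incumbent's expected payoff from Accommodate: q·1 + (1−q)·7 = -6q + 7
  the incumbent's expected payoff from Fight: q·0 + (1−q)·8 = -8q + 8
  -6q + 7 = -8q + 8  ⇒  2q = 1  ⇒  q = 1/2.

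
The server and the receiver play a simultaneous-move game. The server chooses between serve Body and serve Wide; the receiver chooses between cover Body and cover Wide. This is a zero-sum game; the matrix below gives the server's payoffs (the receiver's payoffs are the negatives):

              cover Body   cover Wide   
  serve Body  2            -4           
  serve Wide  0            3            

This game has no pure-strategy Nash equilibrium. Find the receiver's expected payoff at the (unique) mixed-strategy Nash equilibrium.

-2/3

Set the receiver's expected payoff from cover Body equal to that from cover Wide:
  the receiver's payoff from cover Body: p·(-2) + (1−p)·0 = -2p
  the receiver's payoff from cover Wide: p·4 + (1−p)·(-3) = 7p - 3
  -2p = 7p - 3  ⇒  -9p = -3  ⇒  p = 1/3.
At equilibrium the receiver is indifferent across columns, so the receiver's payoff equals the payoff from cover Body: (1/3)·(-2) + (2/3)·0 = -2/3.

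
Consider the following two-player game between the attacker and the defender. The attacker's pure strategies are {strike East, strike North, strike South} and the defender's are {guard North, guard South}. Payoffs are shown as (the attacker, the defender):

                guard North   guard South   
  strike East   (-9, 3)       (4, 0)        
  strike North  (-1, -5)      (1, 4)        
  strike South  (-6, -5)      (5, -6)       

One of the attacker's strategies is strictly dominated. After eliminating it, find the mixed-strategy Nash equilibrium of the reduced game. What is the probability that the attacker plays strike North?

The attacker's strategy strike East is strictly dominated by strike South: -6 > -9 and 5 > 4. Eliminate strike East.
Set the defender's expected payoff from guard North equal to that from guard South:
  the defender's expected payoff from guard North: p·(-5) + (1−p)·(-5) = -5
  the defender's expected payoff from guard South: p·4 + (1−p)·(-6) = 10p - 6
  -5 = 10p - 6  ⇒  -10p = -1  ⇒  p = 1/10.

p = 1/10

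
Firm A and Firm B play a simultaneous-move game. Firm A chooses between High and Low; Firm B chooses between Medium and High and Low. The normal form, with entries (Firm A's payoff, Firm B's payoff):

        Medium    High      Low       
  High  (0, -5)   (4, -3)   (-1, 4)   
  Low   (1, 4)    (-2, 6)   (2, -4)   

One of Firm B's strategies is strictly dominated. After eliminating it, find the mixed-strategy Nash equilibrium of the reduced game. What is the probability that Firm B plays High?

q = 1/3

Firm B's strategy Medium is strictly dominated by High: -3 > -5 and 6 > 4. Eliminate Medium.
In a mixed equilibrium Firm A is indifferent between High and Low; this condition fixes q.
  Firm A's payoff from High: q·4 + (1−q)·(-1) = 5q - 1
  Firm A's payoff from Low: q·(-2) + (1−q)·2 = -4q + 2
  5q - 1 = -4q + 2  ⇒  9q = 3  ⇒  q = 1/3.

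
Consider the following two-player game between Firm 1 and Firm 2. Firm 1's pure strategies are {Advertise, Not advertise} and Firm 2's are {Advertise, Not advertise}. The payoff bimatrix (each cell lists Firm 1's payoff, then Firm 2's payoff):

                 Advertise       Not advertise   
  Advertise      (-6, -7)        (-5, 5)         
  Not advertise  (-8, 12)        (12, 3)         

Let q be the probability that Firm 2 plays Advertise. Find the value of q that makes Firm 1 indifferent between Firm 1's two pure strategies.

Set Firm 1's expected payoff from Advertise equal to that from Not advertise:
  Firm 1's payoff from Advertise: q·(-6) + (1−q)·(-5) = -q - 5
  Firm 1's payoff from Not advertise: q·(-8) + (1−q)·12 = -20q + 12
  -q - 5 = -20q + 12  ⇒  19q = 17  ⇒  q = 17/19.

q = 17/19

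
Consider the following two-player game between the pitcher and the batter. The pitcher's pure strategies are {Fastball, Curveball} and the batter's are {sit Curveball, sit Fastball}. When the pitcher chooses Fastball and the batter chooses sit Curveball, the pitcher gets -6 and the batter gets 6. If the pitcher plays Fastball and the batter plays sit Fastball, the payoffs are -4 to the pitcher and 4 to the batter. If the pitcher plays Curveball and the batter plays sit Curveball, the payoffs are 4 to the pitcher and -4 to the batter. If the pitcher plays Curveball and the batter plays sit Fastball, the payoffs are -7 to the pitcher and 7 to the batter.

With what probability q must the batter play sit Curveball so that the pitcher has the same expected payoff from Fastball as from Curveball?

q = 3/13

Set the pitcher's expected payoff from Fastball equal to that from Curveball:
  the pitcher's payoff from Fastball: q·(-6) + (1−q)·(-4) = -2q - 4
  the pitcher's payoff from Curveball: q·4 + (1−q)·(-7) = 11q - 7
  -2q - 4 = 11q - 7  ⇒  -13q = -3  ⇒  q = 3/13.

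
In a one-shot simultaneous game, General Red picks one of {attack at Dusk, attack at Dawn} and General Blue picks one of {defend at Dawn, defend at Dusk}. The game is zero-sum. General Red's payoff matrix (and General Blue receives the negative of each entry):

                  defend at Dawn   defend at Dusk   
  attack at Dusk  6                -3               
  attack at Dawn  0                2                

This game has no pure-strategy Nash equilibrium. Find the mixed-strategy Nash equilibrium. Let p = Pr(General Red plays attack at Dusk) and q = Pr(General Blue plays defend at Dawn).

In a mixed equilibrium General Blue is indifferent between defend at Dawn and defend at Dusk; this condition fixes p.
  General Blue's expected payoff from defend at Dawn: p·(-6) + (1−p)·0 = -6p
  General Blue's expected payoff from defend at Dusk: p·3 + (1−p)·(-2) = 5p - 2
  -6p = 5p - 2  ⇒  -11p = -2  ⇒  p = 2/11.
In a mixed equilibrium General Red is indifferent between attack at Dusk and attack at Dawn; this condition fixes q.
  General Red's expected payoff from attack at Dusk: q·6 + (1−q)·(-3) = 9q - 3
  General Red's expected payoff from attack at Dawn: q·0 + (1−q)·2 = -2q + 2
  9q - 3 = -2q + 2  ⇒  11q = 5  ⇒  q = 5/11.

p = 2/11, q = 5/11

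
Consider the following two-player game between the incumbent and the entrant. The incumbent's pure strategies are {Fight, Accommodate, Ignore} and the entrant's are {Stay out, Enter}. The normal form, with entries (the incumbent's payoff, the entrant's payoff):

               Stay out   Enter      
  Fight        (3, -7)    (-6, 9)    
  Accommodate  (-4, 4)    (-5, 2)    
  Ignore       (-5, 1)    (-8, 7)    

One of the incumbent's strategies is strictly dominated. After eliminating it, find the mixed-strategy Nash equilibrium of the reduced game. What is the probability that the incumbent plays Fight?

The incumbent's strategy Ignore is strictly dominated by Accommodate: -4 > -5 and -5 > -8. Eliminate Ignore.
The entrant's indifference between Stay out and Enter determines the incumbent's mixing probability p:
  the entrant's payoff to Stay out: p·(-7) + (1−p)·4 = -11p + 4
  the entrant's payoff to Enter: p·9 + (1−p)·2 = 7p + 2
  -11p + 4 = 7p + 2  ⇒  -18p = -2  ⇒  p = 1/9.

p = 1/9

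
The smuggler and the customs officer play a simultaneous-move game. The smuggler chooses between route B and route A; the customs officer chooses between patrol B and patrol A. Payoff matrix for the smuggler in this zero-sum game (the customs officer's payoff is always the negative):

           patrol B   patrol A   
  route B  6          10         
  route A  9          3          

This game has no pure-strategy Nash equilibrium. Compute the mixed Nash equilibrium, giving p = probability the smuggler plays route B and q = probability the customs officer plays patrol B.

p = 3/5, q = 7/10

In a mixed equilibrium the customs officer is indifferent between patrol B and patrol A; this condition fixes p.
  the customs officer's payoff to patrol B: p·(-6) + (1−p)·(-9) = 3p - 9
  the customs officer's payoff to patrol A: p·(-10) + (1−p)·(-3) = -7p - 3
  3p - 9 = -7p - 3  ⇒  10p = 6  ⇒  p = 3/5.
The customs officer's mix must leave the smuggler indifferent between route B and route A.
  the smuggler's payoff from route B: q·6 + (1−q)·10 = -4q + 10
  the smuggler's payoff from route A: q·9 + (1−q)·3 = 6q + 3
  -4q + 10 = 6q + 3  ⇒  -10q = -7  ⇒  q = 7/10.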